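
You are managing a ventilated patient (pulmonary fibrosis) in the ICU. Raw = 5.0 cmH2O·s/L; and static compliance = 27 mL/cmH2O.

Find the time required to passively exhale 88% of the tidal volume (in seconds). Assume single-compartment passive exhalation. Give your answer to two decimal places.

0.29

τ = R × C = 5.0 × 27 mL/cmH2O = 5.0 × 0.027 L/cmH2O = 0.135 s.
Exhaled fraction f = 1 − e^(−t/τ) → t = −τ·ln(1 − f) = −0.135·ln(0.12) = 0.2862 s.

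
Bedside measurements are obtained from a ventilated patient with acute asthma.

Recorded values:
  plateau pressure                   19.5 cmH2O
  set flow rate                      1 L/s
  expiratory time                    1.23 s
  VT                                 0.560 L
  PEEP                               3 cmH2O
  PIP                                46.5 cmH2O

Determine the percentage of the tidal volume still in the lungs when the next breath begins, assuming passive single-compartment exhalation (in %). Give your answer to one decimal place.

R = (PIP − Pplat)/V̇ = (46.5 − 19.5) / 1 = 27.0/1 = 27.0 cmH2O·s/L.
C = Vt/(Pplat − PEEP) = 560.0 / (19.5 − 3) = 560.0/16.5 = 33.939 mL/cmH2O.
τ = R × C = 27.0 × 0.03394 L/cmH2O = 0.9164 s.
Fraction remaining at end-expiration = e^(−Te/τ) = e^(−1.23/0.9164) = 0.2613 → 26.13%.

26.1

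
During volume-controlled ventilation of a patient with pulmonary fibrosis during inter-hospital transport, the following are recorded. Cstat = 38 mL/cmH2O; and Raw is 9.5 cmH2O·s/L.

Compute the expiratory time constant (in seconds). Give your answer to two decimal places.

0.36

τ = R × C = 9.5 × 38 mL/cmH2O = 9.5 × 0.038 L/cmH2O = 0.361 s.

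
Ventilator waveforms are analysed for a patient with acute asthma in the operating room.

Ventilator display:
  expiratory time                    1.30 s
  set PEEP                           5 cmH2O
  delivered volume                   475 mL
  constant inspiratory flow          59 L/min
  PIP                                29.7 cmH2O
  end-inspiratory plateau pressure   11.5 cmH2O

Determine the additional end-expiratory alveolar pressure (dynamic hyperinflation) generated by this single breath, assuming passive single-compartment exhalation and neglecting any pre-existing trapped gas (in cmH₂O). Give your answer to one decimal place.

Flow: 59 L/min ÷ 60 = 0.9833 L/s.
R = (PIP − Pplat)/V̇ = (29.7 − 11.5) / 0.9833 = 18.2/0.9833 = 18.509 cmH2O·s/L.
C = Vt/(Pplat − PEEP) = 475.0 / (11.5 − 5) = 475.0/6.5 = 73.077 mL/cmH2O.
τ = R × C = 18.509 × 0.07308 L/cmH2O = 1.353 s.
Fraction remaining = e^(−Te/τ) = e^(−1.30/1.353) = 0.3826; trapped volume = 475.0 × 0.3826 = 181.74 mL.
Additional alveolar pressure from trapping ≈ V_trapped / C = 181.74 / 73.077 = 2.487 cmH2O.

2.5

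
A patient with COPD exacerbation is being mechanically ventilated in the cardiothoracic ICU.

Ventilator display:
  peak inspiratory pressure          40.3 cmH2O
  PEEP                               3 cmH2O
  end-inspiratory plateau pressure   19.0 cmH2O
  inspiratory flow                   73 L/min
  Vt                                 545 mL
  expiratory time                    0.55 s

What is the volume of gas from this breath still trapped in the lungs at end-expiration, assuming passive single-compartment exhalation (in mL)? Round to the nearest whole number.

217

Flow: 73 L/min ÷ 60 = 1.2167 L/s.
R = (PIP − Pplat)/V̇ = (40.3 − 19.0) / 1.2167 = 21.3/1.2167 = 17.506 cmH2O·s/L.
C = Vt/(Pplat − PEEP) = 545.0 / (19.0 − 3) = 545.0/16.0 = 34.063 mL/cmH2O.
τ = R × C = 17.506 × 0.03406 L/cmH2O = 0.5963 s.
Fraction remaining = e^(−Te/τ) = e^(−0.55/0.5963) = 0.3976.
Trapped volume = 545.0 × 0.3976 = 216.69 mL.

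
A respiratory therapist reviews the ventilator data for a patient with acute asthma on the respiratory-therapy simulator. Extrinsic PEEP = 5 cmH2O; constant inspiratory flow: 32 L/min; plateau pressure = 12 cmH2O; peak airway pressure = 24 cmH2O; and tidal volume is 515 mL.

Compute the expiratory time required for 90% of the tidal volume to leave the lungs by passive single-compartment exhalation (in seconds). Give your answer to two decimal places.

3.81

Flow: 32 L/min ÷ 60 = 0.5333 L/s.
R = (PIP − Pplat)/V̇ = (24 − 12) / 0.5333 = 12.0/0.5333 = 22.501 cmH2O·s/L.
C = Vt/(Pplat − PEEP) = 515.0 / (12 − 5) = 515.0/7.0 = 73.571 mL/cmH2O.
τ = R × C = 22.501 × 0.07357 L/cmH2O = 1.655 s.
t = −τ·ln(1 − 0.90) = −1.655·ln(0.1) = 3.811 s.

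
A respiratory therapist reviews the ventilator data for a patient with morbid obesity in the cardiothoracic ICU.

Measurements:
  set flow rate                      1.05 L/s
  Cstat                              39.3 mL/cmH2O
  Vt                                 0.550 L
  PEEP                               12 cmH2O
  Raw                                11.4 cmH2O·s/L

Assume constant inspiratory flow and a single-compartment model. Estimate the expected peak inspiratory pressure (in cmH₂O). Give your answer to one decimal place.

Equation of motion (constant flow): PIP = Vt/C + R·V̇ + PEEP.
PIP = 550/39.3 + 11.4×1.05 + 12 = 13.995 + 11.97 + 12 = 37.965 cmH2O.

38.0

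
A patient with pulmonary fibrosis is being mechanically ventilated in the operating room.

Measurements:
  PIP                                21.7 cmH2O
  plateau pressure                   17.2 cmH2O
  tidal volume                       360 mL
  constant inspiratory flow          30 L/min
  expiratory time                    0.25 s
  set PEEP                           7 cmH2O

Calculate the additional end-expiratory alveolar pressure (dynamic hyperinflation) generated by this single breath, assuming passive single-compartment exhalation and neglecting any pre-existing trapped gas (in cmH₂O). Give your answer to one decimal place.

4.6

Flow: 30 L/min ÷ 60 = 0.5 L/s.
R = (PIP − Pplat)/V̇ = (21.7 − 17.2) / 0.5 = 4.5/0.5 = 9.0 cmH2O·s/L.
C = Vt/(Pplat − PEEP) = 360.0 / (17.2 − 7) = 360.0/10.2 = 35.294 mL/cmH2O.
τ = R × C = 9.0 × 0.03529 L/cmH2O = 0.3176 s.
Fraction remaining = e^(−Te/τ) = e^(−0.25/0.3176) = 0.4551; trapped volume = 360.0 × 0.4551 = 163.84 mL.
Additional alveolar pressure from trapping ≈ V_trapped / C = 163.84 / 35.294 = 4.642 cmH2O.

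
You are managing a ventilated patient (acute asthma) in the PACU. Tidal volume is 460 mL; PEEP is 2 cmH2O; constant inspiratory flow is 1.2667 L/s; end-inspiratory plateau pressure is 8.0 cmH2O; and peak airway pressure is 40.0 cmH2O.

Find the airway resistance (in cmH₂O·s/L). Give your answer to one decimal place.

25.3

Raw = (PIP − Pplat) / flow = (40.0 − 8.0) / 1.2667 = 32.0 / 1.2667 = 25.262 cmH2O·s/L.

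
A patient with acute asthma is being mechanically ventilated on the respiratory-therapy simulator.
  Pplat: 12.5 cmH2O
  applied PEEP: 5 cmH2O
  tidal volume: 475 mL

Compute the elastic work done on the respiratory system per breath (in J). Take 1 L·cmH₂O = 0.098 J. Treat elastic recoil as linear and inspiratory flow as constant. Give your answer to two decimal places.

0.17

Elastic work ≈ ½ × (Pplat − PEEP) × Vt = 0.5 × (12.5 − 5) × 0.475 L = 0.5 × 7.5 × 0.475 = 1.781 L·cmH2O.
× 0.098 J/(L·cmH2O) → 0.1745 J.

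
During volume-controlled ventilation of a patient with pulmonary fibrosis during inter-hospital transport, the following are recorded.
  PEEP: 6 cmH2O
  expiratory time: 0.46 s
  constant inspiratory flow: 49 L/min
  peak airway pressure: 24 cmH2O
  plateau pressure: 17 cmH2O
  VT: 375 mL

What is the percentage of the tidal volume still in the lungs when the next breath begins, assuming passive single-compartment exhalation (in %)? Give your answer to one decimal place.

Flow: 49 L/min ÷ 60 = 0.8167 L/s.
R = (PIP − Pplat)/V̇ = (24 − 17) / 0.8167 = 7.0/0.8167 = 8.571 cmH2O·s/L.
C = Vt/(Pplat − PEEP) = 375.0 / (17 − 6) = 375.0/11.0 = 34.091 mL/cmH2O.
τ = R × C = 8.571 × 0.03409 L/cmH2O = 0.2922 s.
Fraction remaining at end-expiration = e^(−Te/τ) = e^(−0.46/0.2922) = 0.2072 → 20.72%.

20.7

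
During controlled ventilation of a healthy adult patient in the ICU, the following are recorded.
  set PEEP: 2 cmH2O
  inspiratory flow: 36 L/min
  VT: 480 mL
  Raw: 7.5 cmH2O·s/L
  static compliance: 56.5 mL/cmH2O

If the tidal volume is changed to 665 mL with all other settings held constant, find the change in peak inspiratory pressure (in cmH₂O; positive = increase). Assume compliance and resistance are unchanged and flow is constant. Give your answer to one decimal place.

3.3

PIP = Vt/C + R·V̇ + PEEP (constant-flow equation of motion).
Only the elastic term changes: ΔPIP = ΔVt / C = (665 − 480) / 56.5 = 3.274 cmH2O.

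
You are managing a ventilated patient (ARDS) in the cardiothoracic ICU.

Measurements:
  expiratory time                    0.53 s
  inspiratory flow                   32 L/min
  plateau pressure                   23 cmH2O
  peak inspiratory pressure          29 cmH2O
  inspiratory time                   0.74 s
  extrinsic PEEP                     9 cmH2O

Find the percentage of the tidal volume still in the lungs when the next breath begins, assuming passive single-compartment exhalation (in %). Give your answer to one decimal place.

18.8

Flow: 32 L/min ÷ 60 = 0.5333 L/s.
Vt = flow × Ti = 0.5333 L/s × 0.74 s × 1000 mL/L = 394.64 mL.
R = (PIP − Pplat)/V̇ = (29 − 23) / 0.5333 = 6.0/0.5333 = 11.251 cmH2O·s/L.
C = Vt/(Pplat − PEEP) = 394.64 / (23 − 9) = 394.64/14.0 = 28.189 mL/cmH2O.
τ = R × C = 11.251 × 0.02819 L/cmH2O = 0.3172 s.
Fraction remaining at end-expiration = e^(−Te/τ) = e^(−0.53/0.3172) = 0.1881 → 18.81%.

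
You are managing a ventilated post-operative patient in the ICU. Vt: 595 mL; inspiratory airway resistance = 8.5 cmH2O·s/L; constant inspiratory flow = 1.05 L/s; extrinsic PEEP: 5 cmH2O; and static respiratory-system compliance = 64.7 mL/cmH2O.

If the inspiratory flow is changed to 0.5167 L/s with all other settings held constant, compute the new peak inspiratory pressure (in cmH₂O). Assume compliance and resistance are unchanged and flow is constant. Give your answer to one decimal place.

18.6

PIP = Vt/C + R·V̇ + PEEP (constant-flow equation of motion).
Only the resistive term changes: ΔPIP = R × ΔV̇ = 8.5 × (0.5167 − 1.05) = 8.5 × -0.5333 = -4.533 cmH2O.
Original PIP = 595/64.7 + 8.5×1.05 + 5 = 23.121 cmH2O; new PIP = 23.121 + (-4.533) = 18.588 cmH2O.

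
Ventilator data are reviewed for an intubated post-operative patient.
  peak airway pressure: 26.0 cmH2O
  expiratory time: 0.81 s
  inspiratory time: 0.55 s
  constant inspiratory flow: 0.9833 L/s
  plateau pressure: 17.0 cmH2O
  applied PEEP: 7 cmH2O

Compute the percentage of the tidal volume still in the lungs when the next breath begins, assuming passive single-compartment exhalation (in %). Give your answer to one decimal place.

19.5

Vt = flow × Ti = 0.9833 L/s × 0.55 s × 1000 mL/L = 540.82 mL.
R = (PIP − Pplat)/V̇ = (26.0 − 17.0) / 0.9833 = 9.0/0.9833 = 9.153 cmH2O·s/L.
C = Vt/(Pplat − PEEP) = 540.82 / (17.0 − 7) = 540.82/10.0 = 54.082 mL/cmH2O.
τ = R × C = 9.153 × 0.05408 L/cmH2O = 0.495 s.
Fraction remaining at end-expiration = e^(−Te/τ) = e^(−0.81/0.495) = 0.1947 → 19.47%.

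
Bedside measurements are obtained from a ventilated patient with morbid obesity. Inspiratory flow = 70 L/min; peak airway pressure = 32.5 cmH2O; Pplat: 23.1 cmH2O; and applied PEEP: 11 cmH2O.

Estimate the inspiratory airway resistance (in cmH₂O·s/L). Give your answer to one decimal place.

8.1

Flow: 70 L/min ÷ 60 = 1.1667 L/s.
Raw = (PIP − Pplat) / flow = (32.5 − 23.1) / 1.1667 = 9.4 / 1.1667 = 8.057 cmH2O·s/L.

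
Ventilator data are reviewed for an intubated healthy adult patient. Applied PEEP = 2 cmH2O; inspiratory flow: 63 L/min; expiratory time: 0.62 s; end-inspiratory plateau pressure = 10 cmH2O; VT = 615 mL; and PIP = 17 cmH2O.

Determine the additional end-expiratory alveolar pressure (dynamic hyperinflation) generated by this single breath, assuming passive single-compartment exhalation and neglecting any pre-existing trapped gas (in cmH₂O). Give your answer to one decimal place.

Flow: 63 L/min ÷ 60 = 1.05 L/s.
R = (PIP − Pplat)/V̇ = (17 − 10) / 1.05 = 7.0/1.05 = 6.667 cmH2O·s/L.
C = Vt/(Pplat − PEEP) = 615.0 / (10 − 2) = 615.0/8.0 = 76.875 mL/cmH2O.
τ = R × C = 6.667 × 0.07688 L/cmH2O = 0.5126 s.
Fraction remaining = e^(−Te/τ) = e^(−0.62/0.5126) = 0.2983; trapped volume = 615.0 × 0.2983 = 183.45 mL.
Additional alveolar pressure from trapping ≈ V_trapped / C = 183.45 / 76.875 = 2.386 cmH2O.

2.4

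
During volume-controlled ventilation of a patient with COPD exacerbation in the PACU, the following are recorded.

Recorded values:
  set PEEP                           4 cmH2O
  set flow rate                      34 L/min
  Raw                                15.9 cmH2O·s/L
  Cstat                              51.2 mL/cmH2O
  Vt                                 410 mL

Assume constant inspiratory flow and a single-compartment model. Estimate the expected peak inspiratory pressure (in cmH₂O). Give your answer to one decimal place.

21.0

Flow: 34 L/min ÷ 60 = 0.5667 L/s.
Equation of motion (constant flow): PIP = Vt/C + R·V̇ + PEEP.
PIP = 410/51.2 + 15.9×0.5667 + 4 = 8.008 + 9.011 + 4 = 21.019 cmH2O.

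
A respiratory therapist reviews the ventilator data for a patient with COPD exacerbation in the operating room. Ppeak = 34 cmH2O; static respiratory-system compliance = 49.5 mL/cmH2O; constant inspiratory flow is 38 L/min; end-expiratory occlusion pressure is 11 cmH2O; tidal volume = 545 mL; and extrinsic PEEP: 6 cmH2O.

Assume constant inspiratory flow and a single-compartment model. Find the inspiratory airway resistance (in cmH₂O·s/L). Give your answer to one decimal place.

Flow: 38 L/min ÷ 60 = 0.6333 L/s.
Total PEEP = 11 cmH2O (set 6 + intrinsic 5); this is the baseline alveolar pressure.
Equation of motion (constant flow): PIP = Vt/C + R·V̇ + PEEP.
R·V̇ = PIP − Vt/C − PEEP = 34 − 545/49.5 − 11 = 34 − 11.01 − 11 = 11.99 cmH2O.
R = 11.99 / 0.6333 = 18.933 cmH2O·s/L.

18.9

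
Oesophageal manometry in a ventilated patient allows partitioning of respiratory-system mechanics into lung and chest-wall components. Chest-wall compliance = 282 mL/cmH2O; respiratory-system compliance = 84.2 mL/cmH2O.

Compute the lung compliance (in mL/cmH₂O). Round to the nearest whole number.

1/CL = 1/Crs − 1/Ccw.
1/CL = 1/84.2 − 1/282 = 0.00833.
CL = 120.05 mL/cmH2O.

120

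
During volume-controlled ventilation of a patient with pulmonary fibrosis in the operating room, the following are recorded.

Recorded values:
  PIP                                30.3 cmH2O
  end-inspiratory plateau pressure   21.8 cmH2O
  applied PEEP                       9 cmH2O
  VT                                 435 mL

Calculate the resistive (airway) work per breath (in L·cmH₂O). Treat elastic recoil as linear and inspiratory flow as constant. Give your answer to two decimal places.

3.70

With constant inspiratory flow the resistive pressure is constant at PIP − Pplat = 30.3 − 21.8 = 8.5 cmH2O, so resistive work = 8.5 × 0.435 = 3.698 L·cmH2O.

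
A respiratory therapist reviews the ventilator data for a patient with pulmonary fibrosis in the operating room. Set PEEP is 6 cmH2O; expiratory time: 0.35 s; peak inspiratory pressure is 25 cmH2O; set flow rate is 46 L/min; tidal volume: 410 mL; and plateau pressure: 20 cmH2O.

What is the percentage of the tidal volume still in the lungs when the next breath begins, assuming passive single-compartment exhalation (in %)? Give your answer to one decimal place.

16.0

Flow: 46 L/min ÷ 60 = 0.7667 L/s.
R = (PIP − Pplat)/V̇ = (25 − 20) / 0.7667 = 5.0/0.7667 = 6.521 cmH2O·s/L.
C = Vt/(Pplat − PEEP) = 410.0 / (20 − 6) = 410.0/14.0 = 29.286 mL/cmH2O.
τ = R × C = 6.521 × 0.02929 L/cmH2O = 0.191 s.
Fraction remaining at end-expiration = e^(−Te/τ) = e^(−0.35/0.191) = 0.16 → 16.0%.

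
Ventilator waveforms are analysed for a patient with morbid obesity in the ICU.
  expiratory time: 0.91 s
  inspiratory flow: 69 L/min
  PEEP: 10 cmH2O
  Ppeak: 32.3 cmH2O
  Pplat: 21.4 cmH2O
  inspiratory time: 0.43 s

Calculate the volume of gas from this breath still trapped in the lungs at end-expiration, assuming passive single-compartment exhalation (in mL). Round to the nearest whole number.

54

Flow: 69 L/min ÷ 60 = 1.15 L/s.
Vt = flow × Ti = 1.15 L/s × 0.43 s × 1000 mL/L = 494.5 mL.
R = (PIP − Pplat)/V̇ = (32.3 − 21.4) / 1.15 = 10.9/1.15 = 9.478 cmH2O·s/L.
C = Vt/(Pplat − PEEP) = 494.5 / (21.4 − 10) = 494.5/11.4 = 43.377 mL/cmH2O.
τ = R × C = 9.478 × 0.04338 L/cmH2O = 0.4112 s.
Fraction remaining = e^(−Te/τ) = e^(−0.91/0.4112) = 0.1094.
Trapped volume = 494.5 × 0.1094 = 54.098 mL.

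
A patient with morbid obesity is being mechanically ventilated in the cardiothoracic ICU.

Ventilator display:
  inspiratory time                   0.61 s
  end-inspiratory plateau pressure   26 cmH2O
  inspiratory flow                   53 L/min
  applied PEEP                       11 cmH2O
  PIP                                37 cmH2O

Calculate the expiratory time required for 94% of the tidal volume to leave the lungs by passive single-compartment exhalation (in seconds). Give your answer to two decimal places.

1.26

Flow: 53 L/min ÷ 60 = 0.8833 L/s.
Vt = flow × Ti = 0.8833 L/s × 0.61 s × 1000 mL/L = 538.81 mL.
R = (PIP − Pplat)/V̇ = (37 − 26) / 0.8833 = 11.0/0.8833 = 12.453 cmH2O·s/L.
C = Vt/(Pplat − PEEP) = 538.81 / (26 − 11) = 538.81/15.0 = 35.921 mL/cmH2O.
τ = R × C = 12.453 × 0.03592 L/cmH2O = 0.4473 s.
t = −τ·ln(1 − 0.94) = −0.4473·ln(0.06) = 1.258 s.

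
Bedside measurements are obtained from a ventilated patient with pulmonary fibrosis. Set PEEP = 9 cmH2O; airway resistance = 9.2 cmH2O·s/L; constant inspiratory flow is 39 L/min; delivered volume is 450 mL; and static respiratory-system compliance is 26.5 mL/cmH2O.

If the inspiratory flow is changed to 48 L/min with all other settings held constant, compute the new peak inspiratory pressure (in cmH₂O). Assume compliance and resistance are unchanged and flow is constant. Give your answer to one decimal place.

33.3

Flow: 39 L/min ÷ 60 = 0.65 L/s.
New flow: 48 L/min ÷ 60 = 0.8 L/s.
PIP = Vt/C + R·V̇ + PEEP (constant-flow equation of motion).
Only the resistive term changes: ΔPIP = R × ΔV̇ = 9.2 × (0.8 − 0.65) = 9.2 × 0.15 = 1.38 cmH2O.
Original PIP = 450/26.5 + 9.2×0.65 + 9 = 31.961 cmH2O; new PIP = 31.961 + (1.38) = 33.341 cmH2O.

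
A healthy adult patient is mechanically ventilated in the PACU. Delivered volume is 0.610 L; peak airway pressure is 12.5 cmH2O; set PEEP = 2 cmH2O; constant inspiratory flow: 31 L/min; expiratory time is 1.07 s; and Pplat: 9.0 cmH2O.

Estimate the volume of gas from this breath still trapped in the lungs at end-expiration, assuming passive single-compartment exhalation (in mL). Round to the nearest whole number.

100

Flow: 31 L/min ÷ 60 = 0.5167 L/s.
R = (PIP − Pplat)/V̇ = (12.5 − 9.0) / 0.5167 = 3.5/0.5167 = 6.774 cmH2O·s/L.
C = Vt/(Pplat − PEEP) = 610.0 / (9.0 − 2) = 610.0/7.0 = 87.143 mL/cmH2O.
τ = R × C = 6.774 × 0.08714 L/cmH2O = 0.5903 s.
Fraction remaining = e^(−Te/τ) = e^(−1.07/0.5903) = 0.1632.
Trapped volume = 610.0 × 0.1632 = 99.552 mL.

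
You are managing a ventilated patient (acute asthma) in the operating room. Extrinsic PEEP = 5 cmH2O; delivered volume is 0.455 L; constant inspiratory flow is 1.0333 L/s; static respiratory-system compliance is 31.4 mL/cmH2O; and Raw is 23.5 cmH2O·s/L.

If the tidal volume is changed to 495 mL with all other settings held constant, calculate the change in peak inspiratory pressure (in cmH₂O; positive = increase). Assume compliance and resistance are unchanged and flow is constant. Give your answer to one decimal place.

PIP = Vt/C + R·V̇ + PEEP (constant-flow equation of motion).
Only the elastic term changes: ΔPIP = ΔVt / C = (495 − 455) / 31.4 = 1.274 cmH2O.

1.3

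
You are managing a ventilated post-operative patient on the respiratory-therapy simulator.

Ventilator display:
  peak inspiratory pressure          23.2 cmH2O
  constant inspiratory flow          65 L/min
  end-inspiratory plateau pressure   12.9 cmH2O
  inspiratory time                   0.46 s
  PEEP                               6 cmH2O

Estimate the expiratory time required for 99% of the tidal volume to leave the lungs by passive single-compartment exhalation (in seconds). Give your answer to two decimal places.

Flow: 65 L/min ÷ 60 = 1.0833 L/s.
Vt = flow × Ti = 1.0833 L/s × 0.46 s × 1000 mL/L = 498.32 mL.
R = (PIP − Pplat)/V̇ = (23.2 − 12.9) / 1.0833 = 10.3/1.0833 = 9.508 cmH2O·s/L.
C = Vt/(Pplat − PEEP) = 498.32 / (12.9 − 6) = 498.32/6.9 = 72.22 mL/cmH2O.
τ = R × C = 9.508 × 0.07222 L/cmH2O = 0.6867 s.
t = −τ·ln(1 − 0.99) = −0.6867·ln(0.01) = 3.162 s.

3.16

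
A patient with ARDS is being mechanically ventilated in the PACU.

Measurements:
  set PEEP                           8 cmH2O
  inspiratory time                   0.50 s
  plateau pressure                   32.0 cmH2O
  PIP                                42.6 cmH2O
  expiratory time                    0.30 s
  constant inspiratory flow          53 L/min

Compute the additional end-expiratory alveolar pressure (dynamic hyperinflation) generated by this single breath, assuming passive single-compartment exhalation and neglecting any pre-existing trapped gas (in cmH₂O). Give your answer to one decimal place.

6.2

Flow: 53 L/min ÷ 60 = 0.8833 L/s.
Vt = flow × Ti = 0.8833 L/s × 0.50 s × 1000 mL/L = 441.65 mL.
R = (PIP − Pplat)/V̇ = (42.6 − 32.0) / 0.8833 = 10.6/0.8833 = 12.0 cmH2O·s/L.
C = Vt/(Pplat − PEEP) = 441.65 / (32.0 − 8) = 441.65/24.0 = 18.402 mL/cmH2O.
τ = R × C = 12.0 × 0.0184 L/cmH2O = 0.2208 s.
Fraction remaining = e^(−Te/τ) = e^(−0.30/0.2208) = 0.257; trapped volume = 441.65 × 0.257 = 113.5 mL.
Additional alveolar pressure from trapping ≈ V_trapped / C = 113.5 / 18.402 = 6.168 cmH2O.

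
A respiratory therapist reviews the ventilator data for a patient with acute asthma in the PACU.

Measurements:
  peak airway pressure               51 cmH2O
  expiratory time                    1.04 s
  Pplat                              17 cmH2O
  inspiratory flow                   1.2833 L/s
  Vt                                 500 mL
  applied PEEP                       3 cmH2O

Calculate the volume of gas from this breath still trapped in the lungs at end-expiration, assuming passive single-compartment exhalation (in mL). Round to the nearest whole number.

R = (PIP − Pplat)/V̇ = (51 − 17) / 1.2833 = 34.0/1.2833 = 26.494 cmH2O·s/L.
C = Vt/(Pplat − PEEP) = 500.0 / (17 − 3) = 500.0/14.0 = 35.714 mL/cmH2O.
τ = R × C = 26.494 × 0.03571 L/cmH2O = 0.9461 s.
Fraction remaining = e^(−Te/τ) = e^(−1.04/0.9461) = 0.3331.
Trapped volume = 500.0 × 0.3331 = 166.55 mL.

167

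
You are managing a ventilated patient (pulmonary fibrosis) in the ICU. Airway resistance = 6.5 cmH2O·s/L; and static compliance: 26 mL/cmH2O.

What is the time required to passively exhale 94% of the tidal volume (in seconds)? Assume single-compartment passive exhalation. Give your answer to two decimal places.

τ = R × C = 6.5 × 26 mL/cmH2O = 6.5 × 0.026 L/cmH2O = 0.169 s.
Exhaled fraction f = 1 − e^(−t/τ) → t = −τ·ln(1 − f) = −0.169·ln(0.06) = 0.4755 s.

0.48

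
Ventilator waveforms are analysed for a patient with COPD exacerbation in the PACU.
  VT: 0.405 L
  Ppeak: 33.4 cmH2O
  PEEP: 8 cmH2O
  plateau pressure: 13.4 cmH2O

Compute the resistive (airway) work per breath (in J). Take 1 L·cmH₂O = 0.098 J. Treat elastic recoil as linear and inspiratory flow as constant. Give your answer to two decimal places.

With constant inspiratory flow the resistive pressure is constant at PIP − Pplat = 33.4 − 13.4 = 20.0 cmH2O, so resistive work = 20.0 × 0.405 = 8.1 L·cmH2O.
× 0.098 J/(L·cmH2O) → 0.7938 J.

0.79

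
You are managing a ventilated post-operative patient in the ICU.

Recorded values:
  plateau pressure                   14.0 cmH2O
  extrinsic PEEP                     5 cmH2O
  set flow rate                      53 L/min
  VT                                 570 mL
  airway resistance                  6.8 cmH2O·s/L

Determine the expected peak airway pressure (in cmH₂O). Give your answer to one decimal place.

20.0

Flow: 53 L/min ÷ 60 = 0.8833 L/s.
PIP = Pplat + Raw × flow = 14.0 + 6.8 × 0.8833 = 14.0 + 6.006 = 20.006 cmH2O.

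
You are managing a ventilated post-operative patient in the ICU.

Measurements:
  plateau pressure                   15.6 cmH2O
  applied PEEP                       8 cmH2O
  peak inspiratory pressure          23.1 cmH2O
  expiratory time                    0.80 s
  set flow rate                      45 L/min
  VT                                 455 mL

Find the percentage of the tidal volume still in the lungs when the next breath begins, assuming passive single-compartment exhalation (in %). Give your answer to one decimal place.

Flow: 45 L/min ÷ 60 = 0.75 L/s.
R = (PIP − Pplat)/V̇ = (23.1 − 15.6) / 0.75 = 7.5/0.75 = 10.0 cmH2O·s/L.
C = Vt/(Pplat − PEEP) = 455.0 / (15.6 − 8) = 455.0/7.6 = 59.868 mL/cmH2O.
τ = R × C = 10.0 × 0.05987 L/cmH2O = 0.5987 s.
Fraction remaining at end-expiration = e^(−Te/τ) = e^(−0.80/0.5987) = 0.2628 → 26.28%.

26.3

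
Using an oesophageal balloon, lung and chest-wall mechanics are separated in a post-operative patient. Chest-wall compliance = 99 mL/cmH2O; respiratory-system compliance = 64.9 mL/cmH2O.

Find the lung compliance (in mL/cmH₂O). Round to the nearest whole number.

188

1/CL = 1/Crs − 1/Ccw.
1/CL = 1/64.9 − 1/99 = 0.005307.
CL = 188.43 mL/cmH2O.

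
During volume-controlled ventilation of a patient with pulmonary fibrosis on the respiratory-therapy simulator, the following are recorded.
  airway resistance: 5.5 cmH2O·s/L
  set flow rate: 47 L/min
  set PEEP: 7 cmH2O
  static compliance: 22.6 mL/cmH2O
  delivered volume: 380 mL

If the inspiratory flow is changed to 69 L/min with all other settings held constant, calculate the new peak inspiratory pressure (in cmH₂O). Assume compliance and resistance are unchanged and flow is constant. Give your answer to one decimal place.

Flow: 47 L/min ÷ 60 = 0.7833 L/s.
New flow: 69 L/min ÷ 60 = 1.15 L/s.
PIP = Vt/C + R·V̇ + PEEP (constant-flow equation of motion).
Only the resistive term changes: ΔPIP = R × ΔV̇ = 5.5 × (1.15 − 0.7833) = 5.5 × 0.3667 = 2.017 cmH2O.
Original PIP = 380/22.6 + 5.5×0.7833 + 7 = 28.122 cmH2O; new PIP = 28.122 + (2.017) = 30.139 cmH2O.

30.1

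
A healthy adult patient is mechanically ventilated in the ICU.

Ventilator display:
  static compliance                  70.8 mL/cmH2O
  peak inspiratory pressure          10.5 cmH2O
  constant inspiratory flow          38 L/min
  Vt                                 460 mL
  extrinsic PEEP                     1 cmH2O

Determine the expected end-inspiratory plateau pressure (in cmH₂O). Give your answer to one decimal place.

Pplat = PEEP + Vt / Cstat = 1 + 460 / 70.8 = 1 + 6.497 = 7.497 cmH2O.

7.5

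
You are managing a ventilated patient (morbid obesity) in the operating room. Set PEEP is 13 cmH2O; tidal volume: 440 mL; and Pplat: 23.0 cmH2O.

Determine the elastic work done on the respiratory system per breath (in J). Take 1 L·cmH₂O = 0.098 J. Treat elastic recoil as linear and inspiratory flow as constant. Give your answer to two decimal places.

0.22

Elastic work ≈ ½ × (Pplat − PEEP) × Vt = 0.5 × (23.0 − 13) × 0.440 L = 0.5 × 10.0 × 0.440 = 2.2 L·cmH2O.
× 0.098 J/(L·cmH2O) → 0.2156 J.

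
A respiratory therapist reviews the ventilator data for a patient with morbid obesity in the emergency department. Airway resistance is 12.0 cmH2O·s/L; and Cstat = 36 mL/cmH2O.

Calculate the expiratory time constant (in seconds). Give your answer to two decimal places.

0.43

τ = R × C = 12.0 × 36 mL/cmH2O = 12.0 × 0.036 L/cmH2O = 0.432 s.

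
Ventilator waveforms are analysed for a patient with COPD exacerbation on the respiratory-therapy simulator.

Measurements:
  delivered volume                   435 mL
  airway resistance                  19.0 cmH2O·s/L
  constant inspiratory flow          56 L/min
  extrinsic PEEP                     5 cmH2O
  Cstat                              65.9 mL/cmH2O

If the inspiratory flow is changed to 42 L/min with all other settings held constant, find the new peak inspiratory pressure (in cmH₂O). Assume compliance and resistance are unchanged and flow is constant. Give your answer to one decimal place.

Flow: 56 L/min ÷ 60 = 0.9333 L/s.
New flow: 42 L/min ÷ 60 = 0.7 L/s.
PIP = Vt/C + R·V̇ + PEEP (constant-flow equation of motion).
Only the resistive term changes: ΔPIP = R × ΔV̇ = 19.0 × (0.7 − 0.9333) = 19.0 × -0.2333 = -4.433 cmH2O.
Original PIP = 435/65.9 + 19.0×0.9333 + 5 = 29.334 cmH2O; new PIP = 29.334 + (-4.433) = 24.901 cmH2O.

24.9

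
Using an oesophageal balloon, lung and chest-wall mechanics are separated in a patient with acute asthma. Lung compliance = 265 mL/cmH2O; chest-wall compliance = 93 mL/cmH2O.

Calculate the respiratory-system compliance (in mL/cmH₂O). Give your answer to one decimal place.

68.8

Lung and chest wall are elastances in series: 1/Crs = 1/CL + 1/Ccw.
1/Crs = 1/265 + 1/93 = 0.01453.
Crs = 68.823 mL/cmH2O.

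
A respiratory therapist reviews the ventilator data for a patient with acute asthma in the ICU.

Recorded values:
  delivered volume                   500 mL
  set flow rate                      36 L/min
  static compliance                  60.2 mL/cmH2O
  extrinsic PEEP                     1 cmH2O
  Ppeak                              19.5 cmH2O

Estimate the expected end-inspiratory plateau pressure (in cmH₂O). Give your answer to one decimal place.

Pplat = PEEP + Vt / Cstat = 1 + 500 / 60.2 = 1 + 8.306 = 9.306 cmH2O.

9.3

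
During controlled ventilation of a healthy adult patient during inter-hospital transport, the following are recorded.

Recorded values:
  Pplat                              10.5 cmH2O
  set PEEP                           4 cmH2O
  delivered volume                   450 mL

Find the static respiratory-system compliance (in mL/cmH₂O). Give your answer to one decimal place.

Cstat = Vt / (Pplat − PEEP) = 450 / (10.5 − 4) = 450 / 6.5 = 69.231 mL/cmH2O.

69.2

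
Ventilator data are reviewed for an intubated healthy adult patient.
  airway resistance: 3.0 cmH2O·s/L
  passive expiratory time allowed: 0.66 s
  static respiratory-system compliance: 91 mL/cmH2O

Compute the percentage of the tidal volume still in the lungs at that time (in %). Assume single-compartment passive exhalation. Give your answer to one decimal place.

8.9

τ = R × C = 3.0 × 91 mL/cmH2O = 3.0 × 0.091 L/cmH2O = 0.273 s.
Passive exhalation: V(t)/V₀ = e^(−t/τ) = e^(−0.66/0.273) = 0.08914.
Fraction remaining = 0.08914 → 8.914%.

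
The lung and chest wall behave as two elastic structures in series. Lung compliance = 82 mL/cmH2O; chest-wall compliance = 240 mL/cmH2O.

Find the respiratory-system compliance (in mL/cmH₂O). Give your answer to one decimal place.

Lung and chest wall are elastances in series: 1/Crs = 1/CL + 1/Ccw.
1/Crs = 1/82 + 1/240 = 0.01636.
Crs = 61.125 mL/cmH2O.

61.1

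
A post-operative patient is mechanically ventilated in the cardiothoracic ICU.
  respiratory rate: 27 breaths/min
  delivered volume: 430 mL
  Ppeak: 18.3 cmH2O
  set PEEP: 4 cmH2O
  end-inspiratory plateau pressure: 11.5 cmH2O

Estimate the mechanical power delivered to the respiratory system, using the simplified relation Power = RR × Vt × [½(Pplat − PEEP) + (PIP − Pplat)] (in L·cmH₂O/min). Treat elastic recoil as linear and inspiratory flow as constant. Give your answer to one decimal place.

Per-breath work = Vt × [½(Pplat−PEEP) + (PIP−Pplat)] = 0.430 × [0.5×7.5 + 6.8] = 0.430 × 10.55 = 4.537 L·cmH2O.
Power = 27 × 4.537 = 122.5 L·cmH2O/min.

122.5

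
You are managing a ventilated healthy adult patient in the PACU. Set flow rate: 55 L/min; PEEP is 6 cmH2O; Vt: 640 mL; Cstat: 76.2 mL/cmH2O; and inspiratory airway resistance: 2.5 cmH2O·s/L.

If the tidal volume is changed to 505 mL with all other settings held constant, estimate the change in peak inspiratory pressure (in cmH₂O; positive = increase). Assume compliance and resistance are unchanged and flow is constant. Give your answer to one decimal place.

-1.8

PIP = Vt/C + R·V̇ + PEEP (constant-flow equation of motion).
Only the elastic term changes: ΔPIP = ΔVt / C = (505 − 640) / 76.2 = -1.772 cmH2O.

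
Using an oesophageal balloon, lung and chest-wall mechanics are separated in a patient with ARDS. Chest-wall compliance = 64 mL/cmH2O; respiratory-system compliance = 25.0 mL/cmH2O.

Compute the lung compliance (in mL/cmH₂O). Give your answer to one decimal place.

1/CL = 1/Crs − 1/Ccw.
1/CL = 1/25.0 − 1/64 = 0.02438.
CL = 41.017 mL/cmH2O.

41.0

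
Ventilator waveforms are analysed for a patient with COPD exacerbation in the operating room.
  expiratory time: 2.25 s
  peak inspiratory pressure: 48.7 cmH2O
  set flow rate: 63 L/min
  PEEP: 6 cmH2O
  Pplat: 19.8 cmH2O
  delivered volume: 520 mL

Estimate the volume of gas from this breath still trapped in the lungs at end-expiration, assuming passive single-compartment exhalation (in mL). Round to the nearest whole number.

Flow: 63 L/min ÷ 60 = 1.05 L/s.
R = (PIP − Pplat)/V̇ = (48.7 − 19.8) / 1.05 = 28.9/1.05 = 27.524 cmH2O·s/L.
C = Vt/(Pplat − PEEP) = 520.0 / (19.8 − 6) = 520.0/13.8 = 37.681 mL/cmH2O.
τ = R × C = 27.524 × 0.03768 L/cmH2O = 1.037 s.
Fraction remaining = e^(−Te/τ) = e^(−2.25/1.037) = 0.1142.
Trapped volume = 520.0 × 0.1142 = 59.384 mL.

59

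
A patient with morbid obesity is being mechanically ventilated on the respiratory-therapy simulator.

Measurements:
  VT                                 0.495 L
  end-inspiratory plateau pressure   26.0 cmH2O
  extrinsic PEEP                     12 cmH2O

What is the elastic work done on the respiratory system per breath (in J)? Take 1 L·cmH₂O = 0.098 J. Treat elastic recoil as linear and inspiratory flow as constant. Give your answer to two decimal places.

0.34

Elastic work ≈ ½ × (Pplat − PEEP) × Vt = 0.5 × (26.0 − 12) × 0.495 L = 0.5 × 14.0 × 0.495 = 3.465 L·cmH2O.
× 0.098 J/(L·cmH2O) → 0.3396 J.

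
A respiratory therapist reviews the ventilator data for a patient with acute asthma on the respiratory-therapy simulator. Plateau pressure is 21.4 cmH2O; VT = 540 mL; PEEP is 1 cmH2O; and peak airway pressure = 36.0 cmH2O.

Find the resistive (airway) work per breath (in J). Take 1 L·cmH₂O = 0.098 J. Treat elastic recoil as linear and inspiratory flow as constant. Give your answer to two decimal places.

0.77

With constant inspiratory flow the resistive pressure is constant at PIP − Pplat = 36.0 − 21.4 = 14.6 cmH2O, so resistive work = 14.6 × 0.540 = 7.884 L·cmH2O.
× 0.098 J/(L·cmH2O) → 0.7726 J.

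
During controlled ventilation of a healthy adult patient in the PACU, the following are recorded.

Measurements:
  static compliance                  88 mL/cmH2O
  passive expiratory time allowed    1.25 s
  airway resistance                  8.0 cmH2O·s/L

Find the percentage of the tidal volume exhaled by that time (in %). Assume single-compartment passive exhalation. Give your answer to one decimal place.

83.1

τ = R × C = 8.0 × 88 mL/cmH2O = 8.0 × 0.088 L/cmH2O = 0.704 s.
Passive exhalation: V(t)/V₀ = e^(−t/τ) = e^(−1.25/0.704) = 0.1694.
Fraction exhaled = 1 − 0.1694 = 0.8306 → 83.06%.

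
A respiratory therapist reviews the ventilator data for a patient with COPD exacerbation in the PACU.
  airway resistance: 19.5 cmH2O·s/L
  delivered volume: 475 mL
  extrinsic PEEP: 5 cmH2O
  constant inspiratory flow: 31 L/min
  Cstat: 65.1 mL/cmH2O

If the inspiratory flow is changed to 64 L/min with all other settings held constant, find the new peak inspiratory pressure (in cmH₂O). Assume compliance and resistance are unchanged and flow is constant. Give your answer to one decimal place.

Flow: 31 L/min ÷ 60 = 0.5167 L/s.
New flow: 64 L/min ÷ 60 = 1.0667 L/s.
PIP = Vt/C + R·V̇ + PEEP (constant-flow equation of motion).
Only the resistive term changes: ΔPIP = R × ΔV̇ = 19.5 × (1.0667 − 0.5167) = 19.5 × 0.55 = 10.725 cmH2O.
Original PIP = 475/65.1 + 19.5×0.5167 + 5 = 22.372 cmH2O; new PIP = 22.372 + (10.725) = 33.097 cmH2O.

33.1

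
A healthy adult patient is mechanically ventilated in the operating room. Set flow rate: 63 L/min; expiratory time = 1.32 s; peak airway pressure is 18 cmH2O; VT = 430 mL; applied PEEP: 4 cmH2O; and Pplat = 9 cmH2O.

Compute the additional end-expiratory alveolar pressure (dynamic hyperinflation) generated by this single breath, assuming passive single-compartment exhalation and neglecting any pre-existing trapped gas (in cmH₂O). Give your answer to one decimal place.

Flow: 63 L/min ÷ 60 = 1.05 L/s.
R = (PIP − Pplat)/V̇ = (18 − 9) / 1.05 = 9.0/1.05 = 8.571 cmH2O·s/L.
C = Vt/(Pplat − PEEP) = 430.0 / (9 − 4) = 430.0/5.0 = 86.0 mL/cmH2O.
τ = R × C = 8.571 × 0.086 L/cmH2O = 0.7371 s.
Fraction remaining = e^(−Te/τ) = e^(−1.32/0.7371) = 0.1668; trapped volume = 430.0 × 0.1668 = 71.724 mL.
Additional alveolar pressure from trapping ≈ V_trapped / C = 71.724 / 86.0 = 0.834 cmH2O.

0.8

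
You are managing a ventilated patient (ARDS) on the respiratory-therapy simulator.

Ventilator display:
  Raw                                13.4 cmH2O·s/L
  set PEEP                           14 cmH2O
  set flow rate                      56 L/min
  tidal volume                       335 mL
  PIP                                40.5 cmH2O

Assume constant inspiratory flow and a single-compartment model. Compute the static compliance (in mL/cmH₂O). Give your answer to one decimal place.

Flow: 56 L/min ÷ 60 = 0.9333 L/s.
Equation of motion (constant flow): PIP = Vt/C + R·V̇ + PEEP.
Vt/C = PIP − R·V̇ − PEEP = 40.5 − 13.4×0.9333 − 14 = 40.5 − 12.506 − 14 = 13.994 cmH2O.
C = Vt / 13.994 = 335 / 13.994 = 23.939 mL/cmH2O.

23.9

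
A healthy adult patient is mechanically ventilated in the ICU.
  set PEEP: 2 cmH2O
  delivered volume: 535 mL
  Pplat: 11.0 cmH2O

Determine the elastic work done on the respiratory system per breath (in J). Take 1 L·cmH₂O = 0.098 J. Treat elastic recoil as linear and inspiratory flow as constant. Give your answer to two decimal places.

0.24

Elastic work ≈ ½ × (Pplat − PEEP) × Vt = 0.5 × (11.0 − 2) × 0.535 L = 0.5 × 9.0 × 0.535 = 2.408 L·cmH2O.
× 0.098 J/(L·cmH2O) → 0.236 J.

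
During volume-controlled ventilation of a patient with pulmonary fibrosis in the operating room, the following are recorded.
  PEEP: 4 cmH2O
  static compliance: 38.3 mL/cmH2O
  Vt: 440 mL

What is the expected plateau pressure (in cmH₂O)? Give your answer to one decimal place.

15.5

Pplat = PEEP + Vt / Cstat = 4 + 440 / 38.3 = 4 + 11.488 = 15.488 cmH2O.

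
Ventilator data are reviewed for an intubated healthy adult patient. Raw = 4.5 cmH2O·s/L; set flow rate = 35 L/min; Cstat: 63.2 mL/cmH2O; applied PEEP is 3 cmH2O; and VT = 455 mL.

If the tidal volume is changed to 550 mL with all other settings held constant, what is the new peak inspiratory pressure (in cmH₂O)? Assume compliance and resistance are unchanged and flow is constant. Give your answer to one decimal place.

14.3

Flow: 35 L/min ÷ 60 = 0.5833 L/s.
PIP = Vt/C + R·V̇ + PEEP (constant-flow equation of motion).
Only the elastic term changes: ΔPIP = ΔVt / C = (550 − 455) / 63.2 = 1.503 cmH2O.
Original PIP = 455/63.2 + 4.5×0.5833 + 3 = 12.824 cmH2O; new PIP = 12.824 + (1.503) = 14.327 cmH2O.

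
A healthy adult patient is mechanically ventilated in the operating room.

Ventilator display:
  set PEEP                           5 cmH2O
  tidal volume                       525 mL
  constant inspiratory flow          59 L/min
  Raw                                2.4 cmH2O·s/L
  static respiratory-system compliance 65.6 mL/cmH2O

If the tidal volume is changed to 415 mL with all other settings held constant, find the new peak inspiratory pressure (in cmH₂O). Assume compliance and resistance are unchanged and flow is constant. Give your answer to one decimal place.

Flow: 59 L/min ÷ 60 = 0.9833 L/s.
PIP = Vt/C + R·V̇ + PEEP (constant-flow equation of motion).
Only the elastic term changes: ΔPIP = ΔVt / C = (415 − 525) / 65.6 = -1.677 cmH2O.
Original PIP = 525/65.6 + 2.4×0.9833 + 5 = 15.363 cmH2O; new PIP = 15.363 + (-1.677) = 13.686 cmH2O.

13.7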